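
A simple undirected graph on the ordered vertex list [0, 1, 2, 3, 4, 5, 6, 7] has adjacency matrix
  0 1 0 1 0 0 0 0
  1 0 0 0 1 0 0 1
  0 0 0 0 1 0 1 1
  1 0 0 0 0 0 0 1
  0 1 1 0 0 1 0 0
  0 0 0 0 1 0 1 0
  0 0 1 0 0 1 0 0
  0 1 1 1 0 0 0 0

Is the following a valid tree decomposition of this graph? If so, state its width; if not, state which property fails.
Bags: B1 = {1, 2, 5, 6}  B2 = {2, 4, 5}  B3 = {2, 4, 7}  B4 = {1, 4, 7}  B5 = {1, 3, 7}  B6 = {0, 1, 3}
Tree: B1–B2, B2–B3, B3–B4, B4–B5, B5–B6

No — bags containing vertex 1 are not connected in the tree.

A tree decomposition must satisfy three properties: every vertex lies in some bag; for every edge, both endpoints lie together in some bag; and for every vertex, the bags containing it form a connected subtree. Here bags containing vertex 1 are not connected in the tree, so the decomposition is invalid.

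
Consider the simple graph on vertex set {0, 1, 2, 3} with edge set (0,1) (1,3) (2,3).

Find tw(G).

1

A width-1 tree decomposition is:
Bags: B1 = {0, 1}  B2 = {1, 3}  B3 = {2, 3}
Tree: B1–B2, B2–B3
Every bag has size at most 2, so the width is 2 − 1 = 1 and tw(G) ≤ 1. Since G has at least one edge (e.g. 0–1), it is not an edgeless graph, so tw(G) ≥ 1. Hence tw(G) = 1 exactly.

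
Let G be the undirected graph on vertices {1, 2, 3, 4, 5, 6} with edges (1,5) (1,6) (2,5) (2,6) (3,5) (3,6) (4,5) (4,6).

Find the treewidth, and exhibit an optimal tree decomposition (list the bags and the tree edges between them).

The largest bag has 3 vertices, giving width 2; this decomposition certifies tw(G) ≤ 2. Since 3–5–4–6–3 is a cycle in G, G is not acyclic. Forests are exactly the graphs of treewidth ≤ 1, so tw(G) ≥ 2. Combining the bounds, tw(G) = 2.

Treewidth 2.
Bags: B1 = {3, 5, 6}  B2 = {4, 5, 6}  B3 = {1, 5, 6}  B4 = {2, 5, 6}
Tree: B1–B2, B2–B3, B3–B4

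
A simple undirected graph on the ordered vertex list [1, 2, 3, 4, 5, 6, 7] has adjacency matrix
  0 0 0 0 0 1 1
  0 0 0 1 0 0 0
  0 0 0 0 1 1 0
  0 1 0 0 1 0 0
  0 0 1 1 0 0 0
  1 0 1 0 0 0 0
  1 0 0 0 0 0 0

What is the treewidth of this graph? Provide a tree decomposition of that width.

Treewidth 1.
Bags: B1 = {2, 4}  B2 = {4, 5}  B3 = {3, 5}  B4 = {3, 6}  B5 = {1, 6}  B6 = {1, 7}
Tree: B1–B2, B2–B3, B3–B4, B4–B5, B5–B6

Each bag holds 2 vertices, so the decomposition has width 1, which upper-bounds the treewidth. Any graph with an edge has treewidth ≥ 1, and G has the edge 2–4. The upper and lower bounds meet at 1, so that is the treewidth.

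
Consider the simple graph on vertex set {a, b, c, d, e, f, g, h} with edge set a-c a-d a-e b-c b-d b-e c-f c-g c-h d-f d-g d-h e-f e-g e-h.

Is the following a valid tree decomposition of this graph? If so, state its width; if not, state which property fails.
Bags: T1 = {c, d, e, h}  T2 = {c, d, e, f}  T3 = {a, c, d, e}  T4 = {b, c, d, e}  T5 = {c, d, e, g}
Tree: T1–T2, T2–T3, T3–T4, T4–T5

Yes; width 3.

Vertex coverage: the bags together contain {a, b, c, d, e, f, g, h}, the full vertex set. Edge coverage: each edge of G has both endpoints in at least one bag. Running intersection: for every vertex, the bags containing it form a connected subtree. All three properties hold, so this is a valid tree decomposition of width max|bag| − 1 = 3, and hence tw(G) ≤ 3.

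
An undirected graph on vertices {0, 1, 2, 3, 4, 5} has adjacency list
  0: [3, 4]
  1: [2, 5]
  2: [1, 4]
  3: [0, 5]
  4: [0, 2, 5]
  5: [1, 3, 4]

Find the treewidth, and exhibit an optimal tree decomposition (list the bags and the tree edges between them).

Treewidth 2.
One such decomposition:
Bags: B1 = {0, 3, 5}  B2 = {0, 4, 5}  B3 = {1, 4, 5}  B4 = {1, 2, 4}
Tree: B1–B2, B2–B3, B3–B4

The largest bag has 3 vertices, giving width 2; this decomposition certifies tw(G) ≤ 2. The edges 3–0–4–5–3 form a cycle, so G is not a tree and its treewidth is at least 2. Therefore the treewidth is 2.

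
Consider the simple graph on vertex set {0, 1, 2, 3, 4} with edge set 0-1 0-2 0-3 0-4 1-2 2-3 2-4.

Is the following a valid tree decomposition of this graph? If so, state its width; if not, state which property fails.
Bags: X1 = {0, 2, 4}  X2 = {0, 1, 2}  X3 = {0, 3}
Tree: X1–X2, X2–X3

A tree decomposition must satisfy three properties: every vertex lies in some bag; for every edge, both endpoints lie together in some bag; and for every vertex, the bags containing it form a connected subtree. Here edge (2,3) lies in no bag, so the decomposition is invalid.

No — edge (2,3) lies in no bag.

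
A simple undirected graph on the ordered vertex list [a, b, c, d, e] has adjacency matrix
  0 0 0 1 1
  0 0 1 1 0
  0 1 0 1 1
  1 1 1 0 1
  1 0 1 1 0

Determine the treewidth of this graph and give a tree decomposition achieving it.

Treewidth 2.
Bags: B1 = {c, d, e}  B2 = {a, d, e}  B3 = {b, c, d}
Tree: B1–B2, B1–B3

Each bag holds 3 vertices, so the decomposition has width 2, which upper-bounds the treewidth. On the other hand G contains the 3-clique {c, d, e}. A clique must lie in a single bag of any decomposition, so no decomposition can have width below 2. The upper and lower bounds meet at 2, so that is the treewidth.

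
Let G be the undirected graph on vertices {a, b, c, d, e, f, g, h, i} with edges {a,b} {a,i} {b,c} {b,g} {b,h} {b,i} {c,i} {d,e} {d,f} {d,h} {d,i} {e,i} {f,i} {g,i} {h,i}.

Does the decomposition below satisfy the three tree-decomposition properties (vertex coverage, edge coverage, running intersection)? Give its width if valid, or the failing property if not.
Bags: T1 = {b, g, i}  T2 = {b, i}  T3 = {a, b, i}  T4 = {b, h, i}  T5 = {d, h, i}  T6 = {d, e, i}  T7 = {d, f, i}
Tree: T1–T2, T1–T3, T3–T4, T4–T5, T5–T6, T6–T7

A tree decomposition must satisfy three properties: every vertex lies in some bag; for every edge, both endpoints lie together in some bag; and for every vertex, the bags containing it form a connected subtree. Here vertex c appears in no bag, so the decomposition is invalid.

No — vertex c appears in no bag.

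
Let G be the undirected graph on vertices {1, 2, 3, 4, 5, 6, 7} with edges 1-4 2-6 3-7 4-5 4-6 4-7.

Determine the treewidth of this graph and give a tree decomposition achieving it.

Treewidth 1.
One optimal decomposition is:
Bags: B1 = {4, 6}  B2 = {2, 6}  B3 = {4, 5}  B4 = {1, 4}  B5 = {4, 7}  B6 = {3, 7}
Tree: B1–B2, B1–B3, B1–B4, B3–B5, B5–B6

Each bag holds 2 vertices, so the decomposition has width 1, which upper-bounds the treewidth. Any graph with an edge has treewidth ≥ 1, and G has the edge 6–4. Hence tw(G) = 1 exactly.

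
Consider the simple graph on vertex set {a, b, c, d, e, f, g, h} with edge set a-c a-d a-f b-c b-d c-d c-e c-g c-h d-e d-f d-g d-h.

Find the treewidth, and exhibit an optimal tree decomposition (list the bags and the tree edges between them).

Treewidth 2.
One such decomposition:
Bags: B1 = {a, c, d}  B2 = {c, d, e}  B3 = {a, d, f}  B4 = {c, d, h}  B5 = {c, d, g}  B6 = {b, c, d}
Tree: B1–B2, B1–B3, B2–B4, B2–B5, B4–B6

Each bag holds 3 vertices, so the decomposition has width 2, which upper-bounds the treewidth. On the other hand G contains the 3-clique {c, d, g}. A clique must lie in a single bag of any decomposition, so no decomposition can have width below 2. Combining the bounds, tw(G) = 2.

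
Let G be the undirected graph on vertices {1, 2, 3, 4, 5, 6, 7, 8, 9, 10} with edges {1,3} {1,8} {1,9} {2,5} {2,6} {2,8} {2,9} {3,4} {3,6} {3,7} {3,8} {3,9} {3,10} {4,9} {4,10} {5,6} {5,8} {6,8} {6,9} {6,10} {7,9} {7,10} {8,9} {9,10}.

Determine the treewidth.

3

A width-3 tree decomposition is:
Bags: B1 = {3, 6, 8, 9}  B2 = {1, 3, 8, 9}  B3 = {3, 6, 9, 10}  B4 = {3, 4, 9, 10}  B5 = {3, 7, 9, 10}  B6 = {2, 6, 8, 9}  B7 = {2, 5, 6, 8}
Tree: B1–B2, B1–B3, B3–B4, B3–B5, B1–B6, B6–B7
The largest bag has 4 vertices, giving width 3; this decomposition certifies tw(G) ≤ 3. On the other hand G contains the 4-clique {2, 6, 8, 9}. A clique must lie in a single bag of any decomposition, so no decomposition can have width below 3. Hence tw(G) = 3 exactly.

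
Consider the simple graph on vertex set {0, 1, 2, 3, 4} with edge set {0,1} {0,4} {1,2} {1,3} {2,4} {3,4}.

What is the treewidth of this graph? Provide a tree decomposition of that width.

The largest bag has 3 vertices, giving width 2; this decomposition certifies tw(G) ≤ 2. The edges 1–2–4–0–1 form a cycle, so G is not a tree and its treewidth is at least 2. Combining the bounds, tw(G) = 2.

Treewidth 2.
One optimal decomposition is:
Bags: B1 = {1, 2, 4}  B2 = {0, 1, 4}  B3 = {1, 3, 4}
Tree: B1–B2, B2–B3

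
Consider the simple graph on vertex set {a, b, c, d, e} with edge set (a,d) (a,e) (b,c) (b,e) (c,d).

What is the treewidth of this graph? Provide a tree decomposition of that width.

Treewidth 2.
Bags: B1 = {a, d, e}  B2 = {c, d, e}  B3 = {b, c, e}
Tree: B1–B2, B2–B3

The largest bag has 3 vertices, giving width 2; this decomposition certifies tw(G) ≤ 2. Since e–a–d–c–b–e is a cycle in G, G is not acyclic. Forests are exactly the graphs of treewidth ≤ 1, so tw(G) ≥ 2. Combining the bounds, tw(G) = 2.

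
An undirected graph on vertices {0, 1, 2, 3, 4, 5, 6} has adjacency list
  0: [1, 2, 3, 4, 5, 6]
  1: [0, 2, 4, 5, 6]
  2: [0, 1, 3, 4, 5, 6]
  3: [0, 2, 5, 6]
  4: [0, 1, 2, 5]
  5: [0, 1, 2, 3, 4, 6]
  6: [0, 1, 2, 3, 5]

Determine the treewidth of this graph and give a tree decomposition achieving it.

Treewidth 4.
One optimal decomposition is:
Bags: B1 = {0, 1, 2, 5, 6}  B2 = {0, 2, 3, 5, 6}  B3 = {0, 1, 2, 4, 5}
Tree: B1–B2, B1–B3

Each bag holds 5 vertices, so the decomposition has width 4, which upper-bounds the treewidth. On the other hand G contains the 5-clique {0, 1, 2, 4, 5}. A clique must lie in a single bag of any decomposition, so no decomposition can have width below 4. Hence tw(G) = 4 exactly.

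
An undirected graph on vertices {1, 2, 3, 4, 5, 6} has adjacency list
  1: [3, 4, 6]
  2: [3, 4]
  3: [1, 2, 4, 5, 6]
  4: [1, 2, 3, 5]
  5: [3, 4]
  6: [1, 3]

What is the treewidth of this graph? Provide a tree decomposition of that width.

Each bag holds 3 vertices, so the decomposition has width 2, which upper-bounds the treewidth. On the other hand G contains the 3-clique {1, 3, 4}. A clique must lie in a single bag of any decomposition, so no decomposition can have width below 2. Hence tw(G) = 2 exactly.

Treewidth 2.
One such decomposition:
Bags: B1 = {1, 3, 6}  B2 = {1, 3, 4}  B3 = {2, 3, 4}  B4 = {3, 4, 5}
Tree: B1–B2, B2–B3, B3–B4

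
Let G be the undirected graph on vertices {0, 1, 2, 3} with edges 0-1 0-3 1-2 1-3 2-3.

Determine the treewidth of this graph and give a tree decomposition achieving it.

Each bag holds 3 vertices, so the decomposition has width 2, which upper-bounds the treewidth. On the other hand G contains the 3-clique {0, 1, 3}. A clique must lie in a single bag of any decomposition, so no decomposition can have width below 2. Therefore the treewidth is 2.

Treewidth 2.
One such decomposition:
Bags: B1 = {0, 1, 3}  B2 = {1, 2, 3}
Tree: B1–B2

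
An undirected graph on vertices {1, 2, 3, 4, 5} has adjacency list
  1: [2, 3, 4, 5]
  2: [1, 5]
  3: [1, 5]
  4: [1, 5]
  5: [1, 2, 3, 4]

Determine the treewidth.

2

A width-2 tree decomposition is:
Bags: B1 = {1, 2, 5}  B2 = {1, 3, 5}  B3 = {1, 4, 5}
Tree: B1–B2, B1–B3
Each bag holds 3 vertices, so the decomposition has width 2, which upper-bounds the treewidth. For the lower bound, the 3 vertices {1, 2, 5} are pairwise adjacent, and any tree decomposition puts a clique entirely inside one bag — forcing width ≥ 2. The upper and lower bounds meet at 2, so that is the treewidth.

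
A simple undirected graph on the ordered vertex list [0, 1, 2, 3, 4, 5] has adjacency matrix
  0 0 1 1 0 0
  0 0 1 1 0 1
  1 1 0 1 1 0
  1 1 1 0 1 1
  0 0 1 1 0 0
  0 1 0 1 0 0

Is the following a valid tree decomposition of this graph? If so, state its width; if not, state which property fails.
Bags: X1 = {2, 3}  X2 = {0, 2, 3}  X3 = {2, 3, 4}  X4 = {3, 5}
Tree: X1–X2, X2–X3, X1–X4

No — vertex 1 appears in no bag.

A tree decomposition must satisfy three properties: every vertex lies in some bag; for every edge, both endpoints lie together in some bag; and for every vertex, the bags containing it form a connected subtree. Here vertex 1 appears in no bag, so the decomposition is invalid.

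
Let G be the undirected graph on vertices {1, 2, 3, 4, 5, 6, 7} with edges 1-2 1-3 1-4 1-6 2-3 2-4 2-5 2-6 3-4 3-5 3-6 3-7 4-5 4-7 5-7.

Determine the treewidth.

3

A width-3 tree decomposition is:
Bags: B1 = {1, 2, 3, 4}  B2 = {2, 3, 4, 5}  B3 = {3, 4, 5, 7}  B4 = {1, 2, 3, 6}
Tree: B1–B2, B2–B3, B1–B4
The largest bag has 4 vertices, giving width 3; this decomposition certifies tw(G) ≤ 3. Conversely, {1, 2, 3, 4} is a clique of size 4, and the vertices of any clique must share a bag in every tree decomposition; so some bag has ≥ 4 vertices and tw(G) ≥ 3. Combining the bounds, tw(G) = 3.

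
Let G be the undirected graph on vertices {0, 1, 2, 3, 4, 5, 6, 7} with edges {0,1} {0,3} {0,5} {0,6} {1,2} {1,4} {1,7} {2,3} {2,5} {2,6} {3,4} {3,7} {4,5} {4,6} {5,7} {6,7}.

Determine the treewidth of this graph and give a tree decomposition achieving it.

Treewidth 4.
Bags: B1 = {1, 3, 4, 5, 6}  B2 = {1, 2, 3, 5, 6}  B3 = {0, 1, 3, 5, 6}  B4 = {1, 3, 5, 6, 7}
Tree: B1–B2, B2–B3, B3–B4

Every bag has size at most 5, so the width is 5 − 1 = 4 and tw(G) ≤ 4. For the lower bound: the 5 vertex sets {3,4}, {2,6}, {0,5}, {1}, {7} are disjoint, each induces a connected subgraph, and every pair is joined by at least one edge of G. Contracting each set to a single vertex therefore yields K_{5} as a minor, and since treewidth is minor-monotone, tw(G) ≥ tw(K_{5}) = 4. Therefore the treewidth is 4.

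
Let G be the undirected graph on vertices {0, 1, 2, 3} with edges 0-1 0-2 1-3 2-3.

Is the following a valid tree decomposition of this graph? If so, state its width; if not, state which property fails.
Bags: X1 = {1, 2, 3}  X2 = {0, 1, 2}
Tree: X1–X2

Yes; width 2.

Checking the three conditions: (i) the bags cover all of {0, 1, 2, 3}; (ii) for each edge, some bag contains both endpoints; (iii) the bags containing any fixed vertex form a subtree. All hold, so the decomposition is valid with width 3 − 1 = 2.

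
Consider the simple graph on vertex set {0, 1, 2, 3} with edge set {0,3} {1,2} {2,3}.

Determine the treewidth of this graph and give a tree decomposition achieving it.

Treewidth 1.
One such decomposition:
Bags: B1 = {0, 3}  B2 = {2, 3}  B3 = {1, 2}
Tree: B1–B2, B2–B3

Every bag has size at most 2, so the width is 2 − 1 = 1 and tw(G) ≤ 1. Since G has at least one edge (e.g. 3–0), it is not an edgeless graph, so tw(G) ≥ 1. Hence tw(G) = 1 exactly.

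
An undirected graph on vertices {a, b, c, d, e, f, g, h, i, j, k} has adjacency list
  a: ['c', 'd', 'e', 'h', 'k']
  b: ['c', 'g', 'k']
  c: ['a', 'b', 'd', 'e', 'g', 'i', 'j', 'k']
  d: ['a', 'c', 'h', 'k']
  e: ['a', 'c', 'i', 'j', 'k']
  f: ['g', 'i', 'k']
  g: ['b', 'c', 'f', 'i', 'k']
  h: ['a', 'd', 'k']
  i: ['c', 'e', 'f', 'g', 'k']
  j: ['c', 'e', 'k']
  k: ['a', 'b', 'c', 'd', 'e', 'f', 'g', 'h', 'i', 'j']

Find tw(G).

A width-3 tree decomposition is:
Bags: B1 = {a, c, d, k}  B2 = {a, c, e, k}  B3 = {c, e, i, k}  B4 = {a, d, h, k}  B5 = {c, g, i, k}  B6 = {f, g, i, k}  B7 = {b, c, g, k}  B8 = {c, e, j, k}
Tree: B1–B2, B2–B3, B1–B4, B3–B5, B5–B6, B5–B7, B2–B8
Each bag holds 4 vertices, so the decomposition has width 3, which upper-bounds the treewidth. On the other hand G contains the 4-clique {a, d, h, k}. A clique must lie in a single bag of any decomposition, so no decomposition can have width below 3. Hence tw(G) = 3 exactly.

3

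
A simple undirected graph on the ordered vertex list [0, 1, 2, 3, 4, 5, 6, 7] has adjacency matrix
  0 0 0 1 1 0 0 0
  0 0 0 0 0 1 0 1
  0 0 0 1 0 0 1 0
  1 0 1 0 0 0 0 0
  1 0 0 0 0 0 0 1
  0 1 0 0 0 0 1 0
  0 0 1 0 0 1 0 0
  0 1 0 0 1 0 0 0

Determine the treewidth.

2

A width-2 tree decomposition is:
Bags: B1 = {2, 5, 6}  B2 = {2, 3, 5}  B3 = {0, 3, 5}  B4 = {0, 4, 5}  B5 = {4, 5, 7}  B6 = {1, 5, 7}
Tree: B1–B2, B2–B3, B3–B4, B4–B5, B5–B6
Every bag has size at most 3, so the width is 3 − 1 = 2 and tw(G) ≤ 2. Since 5–6–2–3–0–4–7–1–5 is a cycle in G, G is not acyclic. Forests are exactly the graphs of treewidth ≤ 1, so tw(G) ≥ 2. Therefore the treewidth is 2.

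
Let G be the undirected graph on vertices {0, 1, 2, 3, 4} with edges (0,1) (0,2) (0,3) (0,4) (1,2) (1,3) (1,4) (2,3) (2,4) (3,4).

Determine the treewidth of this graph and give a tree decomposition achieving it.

Treewidth 4.
One such decomposition:
Bags: B1 = {0, 1, 2, 3, 4}
Tree: (single bag)

With just one bag of size 5, the width is 5 − 1 = 4, so tw(G) ≤ 4. On the other hand G contains the 5-clique {0, 1, 2, 3, 4}. A clique must lie in a single bag of any decomposition, so no decomposition can have width below 4. Combining the bounds, tw(G) = 4.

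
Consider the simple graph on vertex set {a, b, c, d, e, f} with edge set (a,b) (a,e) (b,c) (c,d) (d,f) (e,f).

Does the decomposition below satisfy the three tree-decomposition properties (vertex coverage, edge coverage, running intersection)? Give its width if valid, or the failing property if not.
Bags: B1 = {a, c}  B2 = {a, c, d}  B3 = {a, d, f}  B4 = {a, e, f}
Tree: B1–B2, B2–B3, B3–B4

A tree decomposition must satisfy three properties: every vertex lies in some bag; for every edge, both endpoints lie together in some bag; and for every vertex, the bags containing it form a connected subtree. Here vertex b appears in no bag, so the decomposition is invalid.

No — vertex b appears in no bag.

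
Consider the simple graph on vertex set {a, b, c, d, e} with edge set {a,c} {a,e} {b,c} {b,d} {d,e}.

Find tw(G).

A width-2 tree decomposition is:
Bags: B1 = {a, c, e}  B2 = {c, d, e}  B3 = {b, c, d}
Tree: B1–B2, B2–B3
The largest bag has 3 vertices, giving width 2; this decomposition certifies tw(G) ≤ 2. Since c–a–e–d–b–c is a cycle in G, G is not acyclic. Forests are exactly the graphs of treewidth ≤ 1, so tw(G) ≥ 2. Hence tw(G) = 2 exactly.

2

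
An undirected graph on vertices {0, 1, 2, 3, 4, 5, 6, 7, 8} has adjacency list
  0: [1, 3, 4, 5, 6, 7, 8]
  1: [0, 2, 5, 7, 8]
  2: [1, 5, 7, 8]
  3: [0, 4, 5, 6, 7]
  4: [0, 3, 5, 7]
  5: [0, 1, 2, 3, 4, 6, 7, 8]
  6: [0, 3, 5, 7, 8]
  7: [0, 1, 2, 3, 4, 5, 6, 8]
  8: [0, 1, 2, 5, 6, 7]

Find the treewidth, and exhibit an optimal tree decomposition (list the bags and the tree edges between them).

Every bag has size at most 5, so the width is 5 − 1 = 4 and tw(G) ≤ 4. For the lower bound, the 5 vertices {0, 1, 5, 7, 8} are pairwise adjacent, and any tree decomposition puts a clique entirely inside one bag — forcing width ≥ 4. Therefore the treewidth is 4.

Treewidth 4.
Bags: B1 = {1, 2, 5, 7, 8}  B2 = {0, 1, 5, 7, 8}  B3 = {0, 5, 6, 7, 8}  B4 = {0, 3, 5, 6, 7}  B5 = {0, 3, 4, 5, 7}
Tree: B1–B2, B2–B3, B3–B4, B4–B5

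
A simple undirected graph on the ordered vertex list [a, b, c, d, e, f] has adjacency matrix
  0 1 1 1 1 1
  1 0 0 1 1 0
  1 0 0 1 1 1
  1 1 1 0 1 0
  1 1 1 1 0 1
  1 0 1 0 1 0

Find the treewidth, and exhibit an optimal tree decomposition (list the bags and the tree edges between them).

Treewidth 3.
One optimal decomposition is:
Bags: B1 = {a, c, e, f}  B2 = {a, c, d, e}  B3 = {a, b, d, e}
Tree: B1–B2, B2–B3

The largest bag has 4 vertices, giving width 3; this decomposition certifies tw(G) ≤ 3. For the lower bound, the 4 vertices {a, c, d, e} are pairwise adjacent, and any tree decomposition puts a clique entirely inside one bag — forcing width ≥ 3. The upper and lower bounds meet at 3, so that is the treewidth.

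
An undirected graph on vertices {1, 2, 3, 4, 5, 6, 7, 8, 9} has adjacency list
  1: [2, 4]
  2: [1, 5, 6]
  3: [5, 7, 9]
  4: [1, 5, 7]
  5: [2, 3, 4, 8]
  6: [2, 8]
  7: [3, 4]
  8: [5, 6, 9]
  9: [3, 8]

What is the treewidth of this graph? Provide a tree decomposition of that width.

Treewidth 3.
One such decomposition:
Bags: B1 = {1, 2, 6, 8}  B2 = {1, 2, 5, 8}  B3 = {1, 4, 5, 8}  B4 = {4, 5, 8, 9}  B5 = {3, 4, 5, 9}  B6 = {3, 4, 7, 9}
Tree: B1–B2, B2–B3, B3–B4, B4–B5, B5–B6

Each bag holds 4 vertices, so the decomposition has width 3, which upper-bounds the treewidth. For the lower bound: the 4 vertex sets {1,2,6}, {8}, {5}, {3,4,7,9} are disjoint, each induces a connected subgraph, and every pair is joined by at least one edge of G. Contracting each set to a single vertex therefore yields K_{4} as a minor, and since treewidth is minor-monotone, tw(G) ≥ tw(K_{4}) = 3. The upper and lower bounds meet at 3, so that is the treewidth.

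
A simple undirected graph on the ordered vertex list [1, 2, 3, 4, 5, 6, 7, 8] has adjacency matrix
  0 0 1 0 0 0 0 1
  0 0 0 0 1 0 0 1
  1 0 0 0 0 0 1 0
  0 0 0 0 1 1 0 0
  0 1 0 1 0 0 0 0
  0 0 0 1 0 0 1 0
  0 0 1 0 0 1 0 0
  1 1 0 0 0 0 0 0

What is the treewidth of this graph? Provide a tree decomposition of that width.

Treewidth 2.
One optimal decomposition is:
Bags: B1 = {4, 5, 6}  B2 = {2, 5, 6}  B3 = {2, 6, 8}  B4 = {1, 6, 8}  B5 = {1, 3, 6}  B6 = {3, 6, 7}
Tree: B1–B2, B2–B3, B3–B4, B4–B5, B5–B6

Every bag has size at most 3, so the width is 3 − 1 = 2 and tw(G) ≤ 2. Since 6–4–5–2–8–1–3–7–6 is a cycle in G, G is not acyclic. Forests are exactly the graphs of treewidth ≤ 1, so tw(G) ≥ 2. Hence tw(G) = 2 exactly.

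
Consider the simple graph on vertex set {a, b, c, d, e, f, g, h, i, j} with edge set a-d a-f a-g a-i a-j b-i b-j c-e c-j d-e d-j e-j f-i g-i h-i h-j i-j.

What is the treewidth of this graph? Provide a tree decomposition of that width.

The largest bag has 3 vertices, giving width 2; this decomposition certifies tw(G) ≤ 2. For the lower bound, the 3 vertices {a, g, i} are pairwise adjacent, and any tree decomposition puts a clique entirely inside one bag — forcing width ≥ 2. Therefore the treewidth is 2.

Treewidth 2.
One optimal decomposition is:
Bags: B1 = {a, i, j}  B2 = {a, g, i}  B3 = {a, d, j}  B4 = {h, i, j}  B5 = {a, f, i}  B6 = {d, e, j}  B7 = {b, i, j}  B8 = {c, e, j}
Tree: B1–B2, B1–B3, B1–B4, B1–B5, B3–B6, B4–B7, B6–B8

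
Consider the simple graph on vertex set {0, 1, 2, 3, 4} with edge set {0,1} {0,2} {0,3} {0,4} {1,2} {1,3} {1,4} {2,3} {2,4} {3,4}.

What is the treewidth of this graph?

A width-4 tree decomposition is:
Bags: B1 = {0, 1, 2, 3, 4}
Tree: (single bag)
With just one bag of size 5, the width is 5 − 1 = 4, so tw(G) ≤ 4. Conversely, {0, 1, 2, 3, 4} is a clique of size 5, and the vertices of any clique must share a bag in every tree decomposition; so some bag has ≥ 5 vertices and tw(G) ≥ 4. Combining the bounds, tw(G) = 4.

4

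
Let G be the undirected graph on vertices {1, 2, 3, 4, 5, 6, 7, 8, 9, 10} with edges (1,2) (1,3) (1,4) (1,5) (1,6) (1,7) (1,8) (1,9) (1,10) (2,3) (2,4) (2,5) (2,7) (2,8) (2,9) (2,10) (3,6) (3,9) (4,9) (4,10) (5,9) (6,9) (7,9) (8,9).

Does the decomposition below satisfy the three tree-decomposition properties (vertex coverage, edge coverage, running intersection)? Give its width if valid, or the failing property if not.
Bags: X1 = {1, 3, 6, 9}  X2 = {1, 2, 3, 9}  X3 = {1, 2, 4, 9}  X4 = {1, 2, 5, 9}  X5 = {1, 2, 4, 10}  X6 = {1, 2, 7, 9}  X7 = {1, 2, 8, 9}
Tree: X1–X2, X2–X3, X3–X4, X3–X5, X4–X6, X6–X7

Yes; width 3.

Every vertex of G appears in some bag (union = {1, 2, 3, 4, 5, 6, 7, 8, 9, 10}); every edge is covered by a bag; and for each vertex v the set of bags containing v is connected in the bag tree. The decomposition is therefore valid. The largest bag has 4 vertices, so the width is 3.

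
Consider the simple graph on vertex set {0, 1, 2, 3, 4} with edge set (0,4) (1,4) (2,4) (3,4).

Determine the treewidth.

A width-1 tree decomposition is:
Bags: B1 = {1, 4}  B2 = {3, 4}  B3 = {0, 4}  B4 = {2, 4}
Tree: B1–B2, B1–B3, B2–B4
Every bag has size at most 2, so the width is 2 − 1 = 1 and tw(G) ≤ 1. G has an edge, so its treewidth is at least 1. Combining the bounds, tw(G) = 1.

1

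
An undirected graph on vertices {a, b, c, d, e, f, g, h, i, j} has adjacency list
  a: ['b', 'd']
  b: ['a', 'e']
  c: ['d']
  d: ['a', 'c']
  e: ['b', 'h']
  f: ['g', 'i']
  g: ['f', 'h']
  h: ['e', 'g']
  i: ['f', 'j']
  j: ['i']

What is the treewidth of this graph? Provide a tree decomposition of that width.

Treewidth 1.
One such decomposition:
Bags: B1 = {c, d}  B2 = {a, d}  B3 = {a, b}  B4 = {b, e}  B5 = {e, h}  B6 = {g, h}  B7 = {f, g}  B8 = {f, i}  B9 = {i, j}
Tree: B1–B2, B2–B3, B3–B4, B4–B5, B5–B6, B6–B7, B7–B8, B8–B9

Each bag holds 2 vertices, so the decomposition has width 1, which upper-bounds the treewidth. G has an edge, so its treewidth is at least 1. The upper and lower bounds meet at 1, so that is the treewidth.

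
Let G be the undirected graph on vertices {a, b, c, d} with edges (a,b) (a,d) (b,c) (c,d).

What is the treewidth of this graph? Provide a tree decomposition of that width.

Treewidth 2.
One such decomposition:
Bags: B1 = {b, c, d}  B2 = {a, b, d}
Tree: B1–B2

The largest bag has 3 vertices, giving width 2; this decomposition certifies tw(G) ≤ 2. For the lower bound, G contains the cycle d–c–b–a–d, so G is not a forest; only forests have treewidth ≤ 1, hence tw(G) ≥ 2. Therefore the treewidth is 2.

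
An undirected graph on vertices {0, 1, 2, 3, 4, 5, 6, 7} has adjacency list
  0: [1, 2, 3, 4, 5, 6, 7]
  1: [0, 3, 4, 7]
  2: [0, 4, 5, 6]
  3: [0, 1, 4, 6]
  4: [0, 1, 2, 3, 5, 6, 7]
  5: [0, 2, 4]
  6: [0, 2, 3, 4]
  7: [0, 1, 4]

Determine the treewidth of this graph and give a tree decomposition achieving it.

Treewidth 3.
One such decomposition:
Bags: B1 = {0, 2, 4, 6}  B2 = {0, 2, 4, 5}  B3 = {0, 3, 4, 6}  B4 = {0, 1, 3, 4}  B5 = {0, 1, 4, 7}
Tree: B1–B2, B1–B3, B3–B4, B4–B5

Every bag has size at most 4, so the width is 4 − 1 = 3 and tw(G) ≤ 3. For the lower bound, the 4 vertices {0, 1, 3, 4} are pairwise adjacent, and any tree decomposition puts a clique entirely inside one bag — forcing width ≥ 3. Therefore the treewidth is 3.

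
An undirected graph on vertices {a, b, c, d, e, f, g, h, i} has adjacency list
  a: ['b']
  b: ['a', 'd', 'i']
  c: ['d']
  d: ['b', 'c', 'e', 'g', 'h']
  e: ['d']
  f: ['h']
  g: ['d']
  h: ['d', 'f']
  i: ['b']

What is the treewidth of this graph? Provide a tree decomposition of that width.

Every bag has size at most 2, so the width is 2 − 1 = 1 and tw(G) ≤ 1. Since G has at least one edge (e.g. d–e), it is not an edgeless graph, so tw(G) ≥ 1. Therefore the treewidth is 1.

Treewidth 1.
One optimal decomposition is:
Bags: B1 = {d, e}  B2 = {d, g}  B3 = {b, d}  B4 = {a, b}  B5 = {c, d}  B6 = {d, h}  B7 = {b, i}  B8 = {f, h}
Tree: B1–B2, B2–B3, B3–B4, B2–B5, B1–B6, B3–B7, B6–B8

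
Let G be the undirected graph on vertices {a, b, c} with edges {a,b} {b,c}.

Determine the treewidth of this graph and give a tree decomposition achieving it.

Treewidth 1.
Bags: B1 = {a, b}  B2 = {b, c}
Tree: B1–B2

Every bag has size at most 2, so the width is 2 − 1 = 1 and tw(G) ≤ 1. G has an edge, so its treewidth is at least 1. Combining the bounds, tw(G) = 1.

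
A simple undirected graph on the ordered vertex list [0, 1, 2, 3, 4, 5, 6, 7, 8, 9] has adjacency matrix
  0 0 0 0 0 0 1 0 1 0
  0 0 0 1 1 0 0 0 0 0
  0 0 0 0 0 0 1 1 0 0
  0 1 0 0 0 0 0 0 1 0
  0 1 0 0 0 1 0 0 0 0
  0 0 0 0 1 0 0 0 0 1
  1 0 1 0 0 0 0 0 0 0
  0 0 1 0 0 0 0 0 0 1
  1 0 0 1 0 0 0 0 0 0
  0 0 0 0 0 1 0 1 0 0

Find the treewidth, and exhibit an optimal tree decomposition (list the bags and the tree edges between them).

Every bag has size at most 3, so the width is 3 − 1 = 2 and tw(G) ≤ 2. For the lower bound, G contains the cycle 4–5–9–7–2–6–0–8–3–1–4, so G is not a forest; only forests have treewidth ≤ 1, hence tw(G) ≥ 2. Hence tw(G) = 2 exactly.

Treewidth 2.
Bags: B1 = {4, 5, 9}  B2 = {4, 7, 9}  B3 = {2, 4, 7}  B4 = {2, 4, 6}  B5 = {0, 4, 6}  B6 = {0, 4, 8}  B7 = {3, 4, 8}  B8 = {1, 3, 4}
Tree: B1–B2, B2–B3, B3–B4, B4–B5, B5–B6, B6–B7, B7–B8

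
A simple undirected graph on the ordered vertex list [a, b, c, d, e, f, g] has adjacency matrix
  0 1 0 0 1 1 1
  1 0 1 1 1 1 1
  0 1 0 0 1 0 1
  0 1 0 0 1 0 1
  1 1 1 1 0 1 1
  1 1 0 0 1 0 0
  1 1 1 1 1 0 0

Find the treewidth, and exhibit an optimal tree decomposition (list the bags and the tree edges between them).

Each bag holds 4 vertices, so the decomposition has width 3, which upper-bounds the treewidth. For the lower bound, the 4 vertices {b, d, e, g} are pairwise adjacent, and any tree decomposition puts a clique entirely inside one bag — forcing width ≥ 3. The upper and lower bounds meet at 3, so that is the treewidth.

Treewidth 3.
Bags: B1 = {b, c, e, g}  B2 = {b, d, e, g}  B3 = {a, b, e, g}  B4 = {a, b, e, f}
Tree: B1–B2, B2–B3, B3–B4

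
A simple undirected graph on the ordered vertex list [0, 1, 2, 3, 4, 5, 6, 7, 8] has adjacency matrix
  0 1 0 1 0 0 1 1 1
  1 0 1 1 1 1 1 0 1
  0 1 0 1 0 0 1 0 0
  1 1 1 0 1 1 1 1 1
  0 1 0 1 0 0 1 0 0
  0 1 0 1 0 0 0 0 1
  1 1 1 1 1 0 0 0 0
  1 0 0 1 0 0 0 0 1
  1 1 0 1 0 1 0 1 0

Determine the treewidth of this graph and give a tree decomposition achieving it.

Treewidth 3.
One optimal decomposition is:
Bags: B1 = {0, 1, 3, 8}  B2 = {1, 3, 5, 8}  B3 = {0, 3, 7, 8}  B4 = {0, 1, 3, 6}  B5 = {1, 2, 3, 6}  B6 = {1, 3, 4, 6}
Tree: B1–B2, B1–B3, B1–B4, B4–B5, B5–B6

Each bag holds 4 vertices, so the decomposition has width 3, which upper-bounds the treewidth. For the lower bound, the 4 vertices {0, 1, 3, 8} are pairwise adjacent, and any tree decomposition puts a clique entirely inside one bag — forcing width ≥ 3. The upper and lower bounds meet at 3, so that is the treewidth.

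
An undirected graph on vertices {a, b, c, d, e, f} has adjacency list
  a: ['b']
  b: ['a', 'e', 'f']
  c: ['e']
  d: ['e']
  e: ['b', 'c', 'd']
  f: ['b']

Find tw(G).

1

A width-1 tree decomposition is:
Bags: B1 = {b, e}  B2 = {a, b}  B3 = {c, e}  B4 = {d, e}  B5 = {b, f}
Tree: B1–B2, B1–B3, B1–B4, B2–B5
Each bag holds 2 vertices, so the decomposition has width 1, which upper-bounds the treewidth. G has an edge, so its treewidth is at least 1. The upper and lower bounds meet at 1, so that is the treewidth.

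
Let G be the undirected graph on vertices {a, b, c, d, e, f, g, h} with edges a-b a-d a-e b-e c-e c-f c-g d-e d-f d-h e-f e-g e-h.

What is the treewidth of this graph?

A width-2 tree decomposition is:
Bags: B1 = {c, e, f}  B2 = {d, e, f}  B3 = {a, d, e}  B4 = {a, b, e}  B5 = {c, e, g}  B6 = {d, e, h}
Tree: B1–B2, B2–B3, B3–B4, B1–B5, B2–B6
The largest bag has 3 vertices, giving width 2; this decomposition certifies tw(G) ≤ 2. On the other hand G contains the 3-clique {a, d, e}. A clique must lie in a single bag of any decomposition, so no decomposition can have width below 2. Hence tw(G) = 2 exactly.

2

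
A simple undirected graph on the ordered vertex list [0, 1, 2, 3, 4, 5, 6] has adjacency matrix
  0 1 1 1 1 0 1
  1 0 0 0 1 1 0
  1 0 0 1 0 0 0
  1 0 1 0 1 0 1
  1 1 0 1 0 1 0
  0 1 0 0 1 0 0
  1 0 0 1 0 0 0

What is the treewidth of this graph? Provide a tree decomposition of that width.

Treewidth 2.
One such decomposition:
Bags: B1 = {0, 3, 6}  B2 = {0, 2, 3}  B3 = {0, 3, 4}  B4 = {0, 1, 4}  B5 = {1, 4, 5}
Tree: B1–B2, B2–B3, B3–B4, B4–B5

Every bag has size at most 3, so the width is 3 − 1 = 2 and tw(G) ≤ 2. For the lower bound, the 3 vertices {0, 1, 4} are pairwise adjacent, and any tree decomposition puts a clique entirely inside one bag — forcing width ≥ 2. Hence tw(G) = 2 exactly.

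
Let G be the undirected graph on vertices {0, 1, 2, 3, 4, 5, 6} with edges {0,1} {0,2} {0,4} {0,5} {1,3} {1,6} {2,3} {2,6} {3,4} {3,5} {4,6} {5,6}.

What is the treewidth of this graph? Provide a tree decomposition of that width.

Treewidth 3.
One such decomposition:
Bags: B1 = {0, 2, 3, 6}  B2 = {0, 3, 4, 6}  B3 = {0, 3, 5, 6}  B4 = {0, 1, 3, 6}
Tree: B1–B2, B2–B3, B3–B4

The largest bag has 4 vertices, giving width 3; this decomposition certifies tw(G) ≤ 3. For the lower bound: the 4 vertex sets {2,6}, {0,4}, {3}, {5} are disjoint, each induces a connected subgraph, and every pair is joined by at least one edge of G. Contracting each set to a single vertex therefore yields K_{4} as a minor, and since treewidth is minor-monotone, tw(G) ≥ tw(K_{4}) = 3. The upper and lower bounds meet at 3, so that is the treewidth.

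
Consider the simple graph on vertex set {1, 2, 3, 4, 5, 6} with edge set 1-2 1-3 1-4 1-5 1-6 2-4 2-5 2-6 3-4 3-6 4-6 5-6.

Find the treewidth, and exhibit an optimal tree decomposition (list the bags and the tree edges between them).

Treewidth 3.
Bags: B1 = {1, 2, 4, 6}  B2 = {1, 3, 4, 6}  B3 = {1, 2, 5, 6}
Tree: B1–B2, B1–B3

The largest bag has 4 vertices, giving width 3; this decomposition certifies tw(G) ≤ 3. Conversely, {1, 2, 4, 6} is a clique of size 4, and the vertices of any clique must share a bag in every tree decomposition; so some bag has ≥ 4 vertices and tw(G) ≥ 3. Therefore the treewidth is 3.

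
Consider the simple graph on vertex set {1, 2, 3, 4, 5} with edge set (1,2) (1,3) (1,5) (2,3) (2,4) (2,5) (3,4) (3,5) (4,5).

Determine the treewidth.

3

A width-3 tree decomposition is:
Bags: B1 = {1, 2, 3, 5}  B2 = {2, 3, 4, 5}
Tree: B1–B2
The largest bag has 4 vertices, giving width 3; this decomposition certifies tw(G) ≤ 3. For the lower bound, the 4 vertices {1, 2, 3, 5} are pairwise adjacent, and any tree decomposition puts a clique entirely inside one bag — forcing width ≥ 3. Combining the bounds, tw(G) = 3.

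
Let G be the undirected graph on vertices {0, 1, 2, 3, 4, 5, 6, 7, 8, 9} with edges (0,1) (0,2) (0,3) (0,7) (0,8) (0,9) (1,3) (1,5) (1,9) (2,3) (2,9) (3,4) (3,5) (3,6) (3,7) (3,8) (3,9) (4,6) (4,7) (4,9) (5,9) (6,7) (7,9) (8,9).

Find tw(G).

A width-3 tree decomposition is:
Bags: B1 = {0, 1, 3, 9}  B2 = {1, 3, 5, 9}  B3 = {0, 3, 7, 9}  B4 = {0, 2, 3, 9}  B5 = {3, 4, 7, 9}  B6 = {0, 3, 8, 9}  B7 = {3, 4, 6, 7}
Tree: B1–B2, B1–B3, B1–B4, B3–B5, B1–B6, B5–B7
Each bag holds 4 vertices, so the decomposition has width 3, which upper-bounds the treewidth. Conversely, {0, 3, 8, 9} is a clique of size 4, and the vertices of any clique must share a bag in every tree decomposition; so some bag has ≥ 4 vertices and tw(G) ≥ 3. Therefore the treewidth is 3.

3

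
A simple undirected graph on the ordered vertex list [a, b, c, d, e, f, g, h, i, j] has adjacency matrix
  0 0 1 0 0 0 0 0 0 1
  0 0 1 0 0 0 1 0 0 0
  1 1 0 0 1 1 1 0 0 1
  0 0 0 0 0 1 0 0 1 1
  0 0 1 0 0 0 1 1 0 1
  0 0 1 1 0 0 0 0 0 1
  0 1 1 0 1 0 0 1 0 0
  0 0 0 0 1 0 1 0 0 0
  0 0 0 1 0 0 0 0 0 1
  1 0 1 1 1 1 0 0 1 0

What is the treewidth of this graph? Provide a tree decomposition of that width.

Treewidth 2.
Bags: B1 = {c, e, g}  B2 = {c, e, j}  B3 = {c, f, j}  B4 = {b, c, g}  B5 = {d, f, j}  B6 = {e, g, h}  B7 = {d, i, j}  B8 = {a, c, j}
Tree: B1–B2, B2–B3, B1–B4, B3–B5, B1–B6, B5–B7, B2–B8

The largest bag has 3 vertices, giving width 2; this decomposition certifies tw(G) ≤ 2. On the other hand G contains the 3-clique {d, f, j}. A clique must lie in a single bag of any decomposition, so no decomposition can have width below 2. Combining the bounds, tw(G) = 2.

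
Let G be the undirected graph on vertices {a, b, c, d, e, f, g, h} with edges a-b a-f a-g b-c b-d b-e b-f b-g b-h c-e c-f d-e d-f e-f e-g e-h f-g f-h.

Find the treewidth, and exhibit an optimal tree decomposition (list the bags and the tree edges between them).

The largest bag has 4 vertices, giving width 3; this decomposition certifies tw(G) ≤ 3. On the other hand G contains the 4-clique {b, d, e, f}. A clique must lie in a single bag of any decomposition, so no decomposition can have width below 3. Therefore the treewidth is 3.

Treewidth 3.
One such decomposition:
Bags: B1 = {b, e, f, g}  B2 = {b, c, e, f}  B3 = {b, d, e, f}  B4 = {b, e, f, h}  B5 = {a, b, f, g}
Tree: B1–B2, B2–B3, B3–B4, B1–B5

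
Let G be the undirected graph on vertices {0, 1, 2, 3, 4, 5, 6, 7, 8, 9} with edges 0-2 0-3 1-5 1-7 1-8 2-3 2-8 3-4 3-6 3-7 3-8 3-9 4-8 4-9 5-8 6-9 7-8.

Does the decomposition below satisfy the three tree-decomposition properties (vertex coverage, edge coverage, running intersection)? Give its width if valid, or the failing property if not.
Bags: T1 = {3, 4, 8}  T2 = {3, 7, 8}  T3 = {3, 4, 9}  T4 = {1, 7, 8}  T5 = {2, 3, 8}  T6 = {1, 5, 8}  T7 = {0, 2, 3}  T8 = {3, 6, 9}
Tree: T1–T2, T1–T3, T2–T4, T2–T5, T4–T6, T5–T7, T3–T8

Yes; width 2.

Vertex coverage: the bags together contain {0, 1, 2, 3, 4, 5, 6, 7, 8, 9}, the full vertex set. Edge coverage: each edge of G has both endpoints in at least one bag. Running intersection: for every vertex, the bags containing it form a connected subtree. All three properties hold, so this is a valid tree decomposition of width max|bag| − 1 = 2, and hence tw(G) ≤ 2.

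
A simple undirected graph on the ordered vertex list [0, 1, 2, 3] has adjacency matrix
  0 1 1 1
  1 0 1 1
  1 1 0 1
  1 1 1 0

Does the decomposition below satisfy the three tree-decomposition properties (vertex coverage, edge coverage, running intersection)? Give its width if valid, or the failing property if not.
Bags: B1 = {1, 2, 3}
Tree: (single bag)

A tree decomposition must satisfy three properties: every vertex lies in some bag; for every edge, both endpoints lie together in some bag; and for every vertex, the bags containing it form a connected subtree. Here vertex 0 appears in no bag, so the decomposition is invalid.

No — vertex 0 appears in no bag.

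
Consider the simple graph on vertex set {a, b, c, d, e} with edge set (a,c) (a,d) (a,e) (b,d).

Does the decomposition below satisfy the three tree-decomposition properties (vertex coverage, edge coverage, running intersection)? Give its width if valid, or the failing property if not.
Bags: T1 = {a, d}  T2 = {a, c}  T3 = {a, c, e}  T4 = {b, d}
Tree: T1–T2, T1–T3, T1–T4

No — bags containing vertex c are not connected in the tree.

A tree decomposition must satisfy three properties: every vertex lies in some bag; for every edge, both endpoints lie together in some bag; and for every vertex, the bags containing it form a connected subtree. Here bags containing vertex c are not connected in the tree, so the decomposition is invalid.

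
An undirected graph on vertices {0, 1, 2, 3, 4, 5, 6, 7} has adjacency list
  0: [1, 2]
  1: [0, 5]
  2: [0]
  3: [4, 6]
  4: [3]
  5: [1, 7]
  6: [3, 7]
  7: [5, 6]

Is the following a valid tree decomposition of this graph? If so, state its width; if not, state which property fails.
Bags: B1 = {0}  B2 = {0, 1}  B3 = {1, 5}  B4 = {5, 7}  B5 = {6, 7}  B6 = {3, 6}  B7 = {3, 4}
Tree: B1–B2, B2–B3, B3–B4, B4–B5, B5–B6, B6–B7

No — vertex 2 appears in no bag.

A tree decomposition must satisfy three properties: every vertex lies in some bag; for every edge, both endpoints lie together in some bag; and for every vertex, the bags containing it form a connected subtree. Here vertex 2 appears in no bag, so the decomposition is invalid.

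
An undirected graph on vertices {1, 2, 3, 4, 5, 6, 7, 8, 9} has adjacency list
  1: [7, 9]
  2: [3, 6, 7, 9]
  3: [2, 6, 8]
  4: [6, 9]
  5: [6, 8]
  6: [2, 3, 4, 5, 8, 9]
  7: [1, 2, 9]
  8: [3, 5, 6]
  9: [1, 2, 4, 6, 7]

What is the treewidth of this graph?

A width-2 tree decomposition is:
Bags: B1 = {2, 6, 9}  B2 = {2, 3, 6}  B3 = {2, 7, 9}  B4 = {3, 6, 8}  B5 = {4, 6, 9}  B6 = {5, 6, 8}  B7 = {1, 7, 9}
Tree: B1–B2, B1–B3, B2–B4, B1–B5, B4–B6, B3–B7
Each bag holds 3 vertices, so the decomposition has width 2, which upper-bounds the treewidth. For the lower bound, the 3 vertices {1, 7, 9} are pairwise adjacent, and any tree decomposition puts a clique entirely inside one bag — forcing width ≥ 2. Therefore the treewidth is 2.

2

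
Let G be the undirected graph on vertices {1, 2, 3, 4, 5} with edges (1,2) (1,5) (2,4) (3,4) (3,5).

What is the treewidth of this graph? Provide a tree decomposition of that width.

Treewidth 2.
Bags: B1 = {1, 3, 5}  B2 = {1, 2, 3}  B3 = {2, 3, 4}
Tree: B1–B2, B2–B3

Each bag holds 3 vertices, so the decomposition has width 2, which upper-bounds the treewidth. The edges 3–5–1–2–4–3 form a cycle, so G is not a tree and its treewidth is at least 2. Therefore the treewidth is 2.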